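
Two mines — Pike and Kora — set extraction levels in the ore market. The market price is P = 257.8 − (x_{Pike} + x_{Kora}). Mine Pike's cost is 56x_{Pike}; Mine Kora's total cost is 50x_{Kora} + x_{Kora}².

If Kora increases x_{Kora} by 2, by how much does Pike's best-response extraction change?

Mine Pike's profit: π = x_{Pike}(257.8 − (x_{Pike} + x_{Kora})) − 56x_{Pike}.
∂π/∂x_{Pike} = 201.8 − 2x_{Pike} − x_{Kora} = 0, so x_{Pike} = 100.9 − 0.5x_{Kora}.
The reaction-function slope is −0.5, so a 2-unit rise in x_{Kora} moves x_{Pike} by −0.5 × 2 = −1. Pike's best response falls — the actions are strategic substitutes.

-1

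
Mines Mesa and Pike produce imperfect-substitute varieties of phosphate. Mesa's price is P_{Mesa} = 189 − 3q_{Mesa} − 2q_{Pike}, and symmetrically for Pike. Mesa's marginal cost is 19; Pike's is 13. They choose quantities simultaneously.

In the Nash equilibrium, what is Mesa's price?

Mine Mesa's profit: π = q_{Mesa}(189 − 3q_{Mesa} − 2q_{Pike}) − 19q_{Mesa}.
∂π/∂q_{Mesa} = 170 − 6q_{Mesa} − 2q_{Pike} = 0 ⇒ q_{Mesa} = 85/3 − (1/3)q_{Pike}.
Similarly q_{Pike} = 88/3 − (1/3)q_{Mesa}.
Substituting the second reaction function into the first: q_{Mesa} = 85/3 − (1/3)(88/3 − (1/3)q_{Mesa}), which gives (8/9)q_{Mesa} = 167/9 ⇒ q_{Mesa} = 20.875.
Then q_{Pike} = 88/3 − (1/3)·20.875 = 22.375.
P_{Mesa} = 189 − 3·20.875 − 2·22.375 = 81.625.

81.625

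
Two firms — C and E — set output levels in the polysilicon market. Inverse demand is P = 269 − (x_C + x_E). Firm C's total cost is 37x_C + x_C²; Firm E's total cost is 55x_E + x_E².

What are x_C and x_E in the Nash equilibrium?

Firm C's profit: π = x_C(269 − (x_C + x_E)) − 37x_C − x_C².
∂π/∂x_C = 232 − 4x_C − x_E = 0, so x_C = 58 − 0.25x_E.
By the same steps for E: x_E = 53.5 − 0.25x_C.
Substituting the second reaction function into the first: x_C = 58 − 0.25(53.5 − 0.25x_C), which gives 0.9375x_C = 44.625 ⇒ x_C = 47.6.
Then x_E = 53.5 − 0.25·47.6 = 41.6.

47.6, 41.6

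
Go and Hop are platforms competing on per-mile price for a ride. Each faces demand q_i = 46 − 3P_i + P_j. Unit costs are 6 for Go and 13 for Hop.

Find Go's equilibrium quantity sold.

22.2

Go's profit: π = (P_{Go} − 6)(46 − 3P_{Go} + P_{Hop}).
∂π/∂P_{Go} = 64 − 6P_{Go} + P_{Hop} = 0 ⇒ P_{Go} = 32/3 + (1/6)P_{Hop}.
Similarly P_{Hop} = 85/6 + (1/6)P_{Go}.
Solving the two reaction functions simultaneously: (1 − (1/6)(1/6))P_{Go} = 32/3 + (1/6)·(85/6), so (35/36)P_{Go} = 469/36 and P_{Go} = 13.4.
Then P_{Hop} = 85/6 + (1/6)·13.4 = 16.4.
q_{Go} = 46 − 3·13.4 + 16.4 = 22.2.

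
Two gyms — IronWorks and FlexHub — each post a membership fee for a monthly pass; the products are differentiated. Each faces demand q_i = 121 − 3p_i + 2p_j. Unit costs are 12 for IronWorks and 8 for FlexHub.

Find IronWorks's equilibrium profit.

IronWorks's profit: π = (p_{IronWorks} − 12)(121 − 3p_{IronWorks} + 2p_{FlexHub}).
∂π/∂p_{IronWorks} = 157 − 6p_{IronWorks} + 2p_{FlexHub} = 0 ⇒ p_{IronWorks} = 157/6 + (1/3)p_{FlexHub}.
Similarly p_{FlexHub} = 145/6 + (1/3)p_{IronWorks}.
Solving the two reaction functions simultaneously: (1 − (1/3)(1/3))p_{IronWorks} = 157/6 + (1/3)·(145/6), so (8/9)p_{IronWorks} = 308/9 and p_{IronWorks} = 38.5.
Then p_{FlexHub} = 145/6 + (1/3)·38.5 = 37.
q_{IronWorks} = 121 − 3·38.5 + 2·37 = 79.5.
Profit = (38.5 − 12)·79.5 = 2106.75.

2106.75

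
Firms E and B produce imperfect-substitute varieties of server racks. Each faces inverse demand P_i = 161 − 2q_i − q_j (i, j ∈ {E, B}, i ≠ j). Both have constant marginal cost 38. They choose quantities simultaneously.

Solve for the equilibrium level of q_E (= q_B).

Firm E's profit: π = q_E(161 − 2q_E − q_B) − 38q_E.
∂π/∂q_E = 123 − 4q_E − q_B = 0 ⇒ q_E = 30.75 − 0.25q_B.
The game is symmetric, so in equilibrium q_B = q_E: the reaction function gives 1.25q_E = 30.75, hence q_E = 24.6.

24.6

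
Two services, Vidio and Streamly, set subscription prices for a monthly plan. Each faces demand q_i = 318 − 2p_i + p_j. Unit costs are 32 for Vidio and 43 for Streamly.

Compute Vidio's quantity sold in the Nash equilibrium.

Vidio's profit: π = (p_{Vidio} − 32)(318 − 2p_{Vidio} + p_{Streamly}).
∂π/∂p_{Vidio} = 382 − 4p_{Vidio} + p_{Streamly} = 0 ⇒ p_{Vidio} = 95.5 + 0.25p_{Streamly}.
Similarly p_{Streamly} = 101 + 0.25p_{Vidio}.
Plugging p_{Streamly} into Vidio's best response: p_{Vidio} = 95.5 + 0.25(101 + 0.25p_{Vidio}) ⇒ 0.9375p_{Vidio} = 120.75, so p_{Vidio} = 128.8.
Then p_{Streamly} = 101 + 0.25·128.8 = 133.2.
q_{Vidio} = 318 − 2·128.8 + 133.2 = 193.6.

193.6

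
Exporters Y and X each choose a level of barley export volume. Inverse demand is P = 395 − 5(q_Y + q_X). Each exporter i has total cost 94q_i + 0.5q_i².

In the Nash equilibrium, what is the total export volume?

Exporter Y's profit: π = q_Y(395 − 5(q_Y + q_X)) − 94q_Y − 0.5q_Y².
∂π/∂q_Y = 301 − 11q_Y − 5q_X = 0, so q_Y = 301/11 − (5/11)q_X.
Setting q_Y = q_X in the reaction function: q_Y = 301/11 − (5/11)q_Y, so q_Y = (301/11) / (16/11) = 18.8125.
Total export volume: 18.8125 + 18.8125 = 37.625.

37.625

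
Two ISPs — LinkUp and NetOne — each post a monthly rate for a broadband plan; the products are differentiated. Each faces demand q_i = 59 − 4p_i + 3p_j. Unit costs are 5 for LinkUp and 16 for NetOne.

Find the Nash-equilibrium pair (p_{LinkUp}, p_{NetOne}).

LinkUp's profit: π = (p_{LinkUp} − 5)(59 − 4p_{LinkUp} + 3p_{NetOne}).
∂π/∂p_{LinkUp} = 79 − 8p_{LinkUp} + 3p_{NetOne} = 0 ⇒ p_{LinkUp} = 9.875 + 0.375p_{NetOne}.
Similarly p_{NetOne} = 15.375 + 0.375p_{LinkUp}.
Substituting the second reaction function into the first: p_{LinkUp} = 9.875 + 0.375(15.375 + 0.375p_{LinkUp}), which gives (55/64)p_{LinkUp} = 1001/64 ⇒ p_{LinkUp} = 18.2.
Then p_{NetOne} = 15.375 + 0.375·18.2 = 22.2.

18.2, 22.2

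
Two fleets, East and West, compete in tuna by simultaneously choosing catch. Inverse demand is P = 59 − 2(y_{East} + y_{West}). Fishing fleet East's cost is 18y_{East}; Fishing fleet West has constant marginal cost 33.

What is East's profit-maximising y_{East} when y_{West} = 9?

Fishing fleet East's profit: π = y_{East}(59 − 2(y_{East} + y_{West})) − 18y_{East}.
∂π/∂y_{East} = 41 − 4y_{East} − 2y_{West} = 0, so y_{East} = 10.25 − 0.5y_{West}.
At y_{West} = 9: y_{East} = 10.25 − 0.5·9 = 5.75.

5.75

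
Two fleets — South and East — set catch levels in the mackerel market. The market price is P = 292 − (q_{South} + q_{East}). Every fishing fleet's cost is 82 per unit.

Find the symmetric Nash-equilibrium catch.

Fishing fleet South's profit: π = q_{South}(292 − (q_{South} + q_{East})) − 82q_{South}.
∂π/∂q_{South} = 210 − 2q_{South} − q_{East} = 0, so q_{South} = 105 − 0.5q_{East}.
The game is symmetric, so in equilibrium q_{East} = q_{South}: the reaction function gives 1.5q_{South} = 105, hence q_{South} = 70.

70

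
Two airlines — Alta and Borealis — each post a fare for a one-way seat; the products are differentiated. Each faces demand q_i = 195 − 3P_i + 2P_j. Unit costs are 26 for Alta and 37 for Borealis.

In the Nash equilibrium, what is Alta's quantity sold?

Alta's profit: π = (P_{Alta} − 26)(195 − 3P_{Alta} + 2P_{Borealis}).
∂π/∂P_{Alta} = 273 − 6P_{Alta} + 2P_{Borealis} = 0 ⇒ P_{Alta} = 45.5 + (1/3)P_{Borealis}.
Similarly P_{Borealis} = 51 + (1/3)P_{Alta}.
Solving the two reaction functions simultaneously: (1 − (1/3)(1/3))P_{Alta} = 45.5 + (1/3)·51, so (8/9)P_{Alta} = 62.5 and P_{Alta} = 70.3125.
Then P_{Borealis} = 51 + (1/3)·70.3125 = 74.4375.
q_{Alta} = 195 − 3·70.3125 + 2·74.4375 = 132.9375.

132.9375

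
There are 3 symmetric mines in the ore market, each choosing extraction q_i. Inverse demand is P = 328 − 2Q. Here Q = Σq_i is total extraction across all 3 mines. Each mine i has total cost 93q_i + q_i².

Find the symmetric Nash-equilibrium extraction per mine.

A representative mine's profit is π_i = q_i(328 − 2Q) − 93q_i − q_i², with Q = q_i + Σ_{j≠i} q_j.
First-order condition: 235 − 6q_i − 2Σ_{j≠i} q_j = 0.
Imposing symmetry (q_j = q for all j) turns Σ_{j≠i} q_j into 2q, so 235 = 10q and q = 23.5.

23.5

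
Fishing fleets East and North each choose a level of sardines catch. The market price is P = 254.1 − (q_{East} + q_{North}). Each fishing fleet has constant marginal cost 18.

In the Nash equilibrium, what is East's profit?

Fishing fleet East's profit: π = q_{East}(254.1 − (q_{East} + q_{North})) − 18q_{East}.
∂π/∂q_{East} = 236.1 − 2q_{East} − q_{North} = 0, so q_{East} = 118.05 − 0.5q_{North}.
By symmetry q_{North} = q_{East}; substituting into the reaction function, 1.5q_{East} = 118.05 and q_{East} = 78.7.
Price P = 254.1 − 157.4 = 96.7.
East's profit: (96.7 − 18)·78.7 = 6193.69.

6193.69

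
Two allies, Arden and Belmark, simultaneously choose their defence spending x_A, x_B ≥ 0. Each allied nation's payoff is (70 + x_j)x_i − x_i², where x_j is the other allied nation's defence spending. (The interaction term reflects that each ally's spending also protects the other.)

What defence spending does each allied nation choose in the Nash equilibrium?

70

Arden's payoff is (70 + x_B)x_A − x_A².
∂π/∂x_A = 70 + x_B − 2x_A = 0, so x_A = 35 + 0.5x_B.
Setting x_A = x_B in the reaction function: x_A = 35 + 0.5x_A, so x_A = 35 / 0.5 = 70.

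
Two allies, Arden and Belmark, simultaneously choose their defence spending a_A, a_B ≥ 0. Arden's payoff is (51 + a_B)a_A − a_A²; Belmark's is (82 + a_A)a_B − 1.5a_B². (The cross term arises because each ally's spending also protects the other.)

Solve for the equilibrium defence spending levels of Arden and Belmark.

Expanding Arden's payoff: 51a_A + a_Ba_A − a_A².
∂π/∂a_A = 51 + a_B − 2a_A = 0, so a_A = 25.5 + 0.5a_B.
Likewise for Belmark: a_B = 82/3 + (1/3)a_A.
Solving the two reaction functions simultaneously: (1 − (0.5)(1/3))a_A = 25.5 + 0.5·(82/3), so (5/6)a_A = 235/6 and a_A = 47.
Then a_B = 82/3 + (1/3)·47 = 43.

47, 43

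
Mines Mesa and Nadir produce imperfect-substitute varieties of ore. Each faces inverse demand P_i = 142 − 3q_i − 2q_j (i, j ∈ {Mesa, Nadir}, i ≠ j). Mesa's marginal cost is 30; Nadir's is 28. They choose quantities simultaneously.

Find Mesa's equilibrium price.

71.625

Mine Mesa's profit: π = q_{Mesa}(142 − 3q_{Mesa} − 2q_{Nadir}) − 30q_{Mesa}.
∂π/∂q_{Mesa} = 112 − 6q_{Mesa} − 2q_{Nadir} = 0 ⇒ q_{Mesa} = 56/3 − (1/3)q_{Nadir}.
Similarly q_{Nadir} = 19 − (1/3)q_{Mesa}.
Substituting the second reaction function into the first: q_{Mesa} = 56/3 − (1/3)(19 − (1/3)q_{Mesa}), which gives (8/9)q_{Mesa} = 37/3 ⇒ q_{Mesa} = 13.875.
Then q_{Nadir} = 19 − (1/3)·13.875 = 14.375.
P_{Mesa} = 142 − 3·13.875 − 2·14.375 = 71.625.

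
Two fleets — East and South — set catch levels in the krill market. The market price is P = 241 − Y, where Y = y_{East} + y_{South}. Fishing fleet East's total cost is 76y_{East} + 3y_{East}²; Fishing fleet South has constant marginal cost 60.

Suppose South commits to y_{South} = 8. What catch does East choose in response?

Fishing fleet East's profit: π = y_{East}(241 − (y_{East} + y_{South})) − 76y_{East} − 3y_{East}².
∂π/∂y_{East} = 165 − 8y_{East} − y_{South} = 0, so y_{East} = 20.625 − 0.125y_{South}.
At y_{South} = 8: y_{East} = 20.625 − 0.125·8 = 19.625.

19.625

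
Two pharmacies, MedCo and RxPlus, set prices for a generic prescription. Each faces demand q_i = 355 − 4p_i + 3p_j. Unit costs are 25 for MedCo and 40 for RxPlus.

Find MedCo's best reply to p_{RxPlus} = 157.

115.75

MedCo's profit: π = (p_{MedCo} − 25)(355 − 4p_{MedCo} + 3p_{RxPlus}).
∂π/∂p_{MedCo} = 455 − 8p_{MedCo} + 3p_{RxPlus} = 0 ⇒ p_{MedCo} = 56.875 + 0.375p_{RxPlus}.
At p_{RxPlus} = 157: p_{MedCo} = 56.875 + 0.375·157 = 115.75.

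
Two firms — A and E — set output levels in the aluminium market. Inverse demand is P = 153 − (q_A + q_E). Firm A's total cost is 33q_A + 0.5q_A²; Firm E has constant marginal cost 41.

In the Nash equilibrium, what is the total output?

68.8

Firm A's profit: π = q_A(153 − (q_A + q_E)) − 33q_A − 0.5q_A².
∂π/∂q_A = 120 − 3q_A − q_E = 0, so q_A = 40 − (1/3)q_E.
For E: ∂π/∂q_E = 112 − 2q_E − q_A = 0 ⇒ q_E = 56 − 0.5q_A.
Plugging q_E into A's best response: q_A = 40 − (1/3)(56 − 0.5q_A) ⇒ (5/6)q_A = 64/3, so q_A = 25.6.
Then q_E = 56 − 0.5·25.6 = 43.2.
Total output: 25.6 + 43.2 = 68.8.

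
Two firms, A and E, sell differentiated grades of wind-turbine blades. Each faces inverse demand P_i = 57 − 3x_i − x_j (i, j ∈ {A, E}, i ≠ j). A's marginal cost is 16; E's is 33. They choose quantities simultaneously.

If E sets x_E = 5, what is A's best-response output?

6

Firm A's profit: π = x_A(57 − 3x_A − x_E) − 16x_A.
∂π/∂x_A = 41 − 6x_A − x_E = 0 ⇒ x_A = 41/6 − (1/6)x_E.
At x_E = 5: x_A = 41/6 − (1/6)·5 = 6.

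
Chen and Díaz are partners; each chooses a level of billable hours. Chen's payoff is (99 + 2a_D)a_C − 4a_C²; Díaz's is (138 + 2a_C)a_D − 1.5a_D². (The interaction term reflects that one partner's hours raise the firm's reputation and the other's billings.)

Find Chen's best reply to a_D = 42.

22.875

Expanding Chen's payoff: 99a_C + 2a_Da_C − 4a_C².
∂π/∂a_C = 99 + 2a_D − 8a_C = 0, so a_C = 12.375 + 0.25a_D.
At a_D = 42: a_C = 12.375 + 0.25·42 = 22.875.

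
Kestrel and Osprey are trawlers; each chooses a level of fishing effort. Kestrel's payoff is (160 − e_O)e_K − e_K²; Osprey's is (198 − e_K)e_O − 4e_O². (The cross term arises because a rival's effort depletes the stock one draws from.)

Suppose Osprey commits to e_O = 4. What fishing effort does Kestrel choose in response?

78

Expanding Kestrel's payoff: 160e_K − e_Oe_K − e_K².
∂π/∂e_K = 160 − e_O − 2e_K = 0, so e_K = 80 − 0.5e_O.
At e_O = 4: e_K = 80 − 0.5·4 = 78.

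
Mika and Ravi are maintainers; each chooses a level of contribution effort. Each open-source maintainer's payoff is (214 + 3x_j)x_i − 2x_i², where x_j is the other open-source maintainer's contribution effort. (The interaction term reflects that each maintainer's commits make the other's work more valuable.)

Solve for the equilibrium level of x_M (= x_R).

Mika's payoff is (214 + 3x_R)x_M − 2x_M².
∂π/∂x_M = 214 + 3x_R − 4x_M = 0, so x_M = 53.5 + 0.75x_R.
By symmetry x_R = x_M; substituting into the reaction function, 0.25x_M = 53.5 and x_M = 214.

214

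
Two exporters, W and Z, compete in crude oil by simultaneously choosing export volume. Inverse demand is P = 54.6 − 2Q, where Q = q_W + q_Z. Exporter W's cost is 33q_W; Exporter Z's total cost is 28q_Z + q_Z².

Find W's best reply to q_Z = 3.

Exporter W's profit: π = q_W(54.6 − 2(q_W + q_Z)) − 33q_W.
∂π/∂q_W = 21.6 − 4q_W − 2q_Z = 0, so q_W = 5.4 − 0.5q_Z.
At q_Z = 3: q_W = 5.4 − 0.5·3 = 3.9.

3.9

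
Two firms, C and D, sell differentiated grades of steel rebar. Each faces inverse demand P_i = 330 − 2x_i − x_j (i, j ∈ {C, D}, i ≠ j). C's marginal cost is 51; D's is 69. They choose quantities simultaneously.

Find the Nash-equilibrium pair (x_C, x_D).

Firm C's profit: π = x_C(330 − 2x_C − x_D) − 51x_C.
∂π/∂x_C = 279 − 4x_C − x_D = 0 ⇒ x_C = 69.75 − 0.25x_D.
Similarly x_D = 65.25 − 0.25x_C.
Plugging x_D into C's best response: x_C = 69.75 − 0.25(65.25 − 0.25x_C) ⇒ 0.9375x_C = 53.4375, so x_C = 57.
Then x_D = 65.25 − 0.25·57 = 51.

57, 51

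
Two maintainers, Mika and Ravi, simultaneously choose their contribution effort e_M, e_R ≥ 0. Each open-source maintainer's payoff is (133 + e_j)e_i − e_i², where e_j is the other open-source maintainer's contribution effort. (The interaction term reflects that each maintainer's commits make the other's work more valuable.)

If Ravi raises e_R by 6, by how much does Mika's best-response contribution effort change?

Mika's payoff is (133 + e_R)e_M − e_M².
∂π/∂e_M = 133 + e_R − 2e_M = 0, so e_M = 66.5 + 0.5e_R.
The reaction-function slope is 0.5, so a 6-unit rise in e_R moves e_M by 0.5 × 6 = 3. Mika's best response rises — the actions are strategic complements.

3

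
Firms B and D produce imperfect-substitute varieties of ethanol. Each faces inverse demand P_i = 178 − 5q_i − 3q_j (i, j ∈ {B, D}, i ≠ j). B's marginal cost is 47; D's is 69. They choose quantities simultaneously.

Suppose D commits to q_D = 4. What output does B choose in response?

11.9

Firm B's profit: π = q_B(178 − 5q_B − 3q_D) − 47q_B.
∂π/∂q_B = 131 − 10q_B − 3q_D = 0 ⇒ q_B = 13.1 − 0.3q_D.
At q_D = 4: q_B = 13.1 − 0.3·4 = 11.9.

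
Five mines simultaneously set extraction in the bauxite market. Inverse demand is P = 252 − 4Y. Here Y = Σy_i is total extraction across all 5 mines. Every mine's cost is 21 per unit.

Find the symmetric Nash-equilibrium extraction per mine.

9.625

A representative mine's profit is π_i = y_i(252 − 4Y) − 21y_i, with Y = y_i + Σ_{j≠i} y_j.
First-order condition: 231 − 8y_i − 4Σ_{j≠i} y_j = 0.
Imposing symmetry (y_j = y for all j) turns Σ_{j≠i} y_j into 4y, so 231 = 24y and y = 9.625.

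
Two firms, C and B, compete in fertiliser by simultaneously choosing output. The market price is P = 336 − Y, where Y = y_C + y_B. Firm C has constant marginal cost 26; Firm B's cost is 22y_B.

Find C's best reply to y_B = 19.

145.5

Firm C's profit: π = y_C(336 − (y_C + y_B)) − 26y_C.
∂π/∂y_C = 310 − 2y_C − y_B = 0, so y_C = 155 − 0.5y_B.
At y_B = 19: y_C = 155 − 0.5·19 = 145.5.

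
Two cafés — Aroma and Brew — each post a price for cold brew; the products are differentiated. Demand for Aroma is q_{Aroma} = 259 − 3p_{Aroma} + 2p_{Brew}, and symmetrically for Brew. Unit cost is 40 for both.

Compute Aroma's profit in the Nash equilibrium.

8992.6875

Aroma's profit: π = (p_{Aroma} − 40)(259 − 3p_{Aroma} + 2p_{Brew}).
∂π/∂p_{Aroma} = 379 − 6p_{Aroma} + 2p_{Brew} = 0 ⇒ p_{Aroma} = 379/6 + (1/3)p_{Brew}.
By symmetry p_{Brew} = p_{Aroma}; substituting into the reaction function, (2/3)p_{Aroma} = 379/6 and p_{Aroma} = 94.75.
q_{Aroma} = 259 − 3·94.75 + 2·94.75 = 164.25.
Profit = (94.75 − 40)·164.25 = 8992.6875.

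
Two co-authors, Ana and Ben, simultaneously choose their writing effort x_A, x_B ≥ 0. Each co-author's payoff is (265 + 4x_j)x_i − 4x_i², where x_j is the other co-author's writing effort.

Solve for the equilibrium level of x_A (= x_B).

Ana's payoff is (265 + 4x_B)x_A − 4x_A².
∂π/∂x_A = 265 + 4x_B − 8x_A = 0, so x_A = 33.125 + 0.5x_B.
Setting x_A = x_B in the reaction function: x_A = 33.125 + 0.5x_A, so x_A = 33.125 / 0.5 = 66.25.

66.25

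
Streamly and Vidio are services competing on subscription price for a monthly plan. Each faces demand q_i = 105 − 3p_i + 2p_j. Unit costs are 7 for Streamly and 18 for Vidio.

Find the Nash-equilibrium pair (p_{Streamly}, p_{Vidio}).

Streamly's profit: π = (p_{Streamly} − 7)(105 − 3p_{Streamly} + 2p_{Vidio}).
∂π/∂p_{Streamly} = 126 − 6p_{Streamly} + 2p_{Vidio} = 0 ⇒ p_{Streamly} = 21 + (1/3)p_{Vidio}.
Similarly p_{Vidio} = 26.5 + (1/3)p_{Streamly}.
Plugging p_{Vidio} into Streamly's best response: p_{Streamly} = 21 + (1/3)(26.5 + (1/3)p_{Streamly}) ⇒ (8/9)p_{Streamly} = 179/6, so p_{Streamly} = 33.5625.
Then p_{Vidio} = 26.5 + (1/3)·33.5625 = 37.6875.

33.5625, 37.6875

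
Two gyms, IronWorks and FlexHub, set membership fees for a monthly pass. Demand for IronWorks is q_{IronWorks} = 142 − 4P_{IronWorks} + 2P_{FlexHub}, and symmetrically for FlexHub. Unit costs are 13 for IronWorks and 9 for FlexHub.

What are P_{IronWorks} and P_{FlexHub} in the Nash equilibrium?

IronWorks's profit: π = (P_{IronWorks} − 13)(142 − 4P_{IronWorks} + 2P_{FlexHub}).
∂π/∂P_{IronWorks} = 194 − 8P_{IronWorks} + 2P_{FlexHub} = 0 ⇒ P_{IronWorks} = 24.25 + 0.25P_{FlexHub}.
Similarly P_{FlexHub} = 22.25 + 0.25P_{IronWorks}.
Plugging P_{FlexHub} into IronWorks's best response: P_{IronWorks} = 24.25 + 0.25(22.25 + 0.25P_{IronWorks}) ⇒ 0.9375P_{IronWorks} = 29.8125, so P_{IronWorks} = 31.8.
Then P_{FlexHub} = 22.25 + 0.25·31.8 = 30.2.

31.8, 30.2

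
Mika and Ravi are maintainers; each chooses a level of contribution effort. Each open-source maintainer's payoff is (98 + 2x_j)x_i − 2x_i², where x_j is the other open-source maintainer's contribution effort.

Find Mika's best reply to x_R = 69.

Mika's payoff is (98 + 2x_R)x_M − 2x_M².
∂π/∂x_M = 98 + 2x_R − 4x_M = 0, so x_M = 24.5 + 0.5x_R.
At x_R = 69: x_M = 24.5 + 0.5·69 = 59.

59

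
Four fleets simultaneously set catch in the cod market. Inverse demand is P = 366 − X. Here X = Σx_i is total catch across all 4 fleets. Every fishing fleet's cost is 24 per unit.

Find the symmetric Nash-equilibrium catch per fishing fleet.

A representative fishing fleet's profit is π_i = x_i(366 − X) − 24x_i, with X = x_i + Σ_{j≠i} x_j.
First-order condition: 342 − 2x_i − Σ_{j≠i} x_j = 0.
With identical fishing fleets, set every x_j = x: then 342 − 2x − 3x = 0, i.e. x = 342/5 = 68.4.

68.4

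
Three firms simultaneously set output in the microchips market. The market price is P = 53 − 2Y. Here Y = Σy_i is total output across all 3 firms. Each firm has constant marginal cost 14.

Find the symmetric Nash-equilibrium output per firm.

4.875

A representative firm's profit is π_i = y_i(53 − 2Y) − 14y_i, with Y = y_i + Σ_{j≠i} y_j.
First-order condition: 39 − 4y_i − 2Σ_{j≠i} y_j = 0.
With identical firms, set every y_j = y: then 39 − 4y − 4y = 0, i.e. y = 39/8 = 4.875.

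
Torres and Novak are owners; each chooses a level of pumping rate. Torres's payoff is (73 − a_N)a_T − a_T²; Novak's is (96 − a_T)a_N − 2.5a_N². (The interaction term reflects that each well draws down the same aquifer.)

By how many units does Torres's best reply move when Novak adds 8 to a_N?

Expanding Torres's payoff: 73a_T − a_Na_T − a_T².
∂π/∂a_T = 73 − a_N − 2a_T = 0, so a_T = 36.5 − 0.5a_N.
The reaction-function slope is −0.5, so an 8-unit rise in a_N moves a_T by −0.5 × 8 = −4. Torres's best response falls — the actions are strategic substitutes.

-4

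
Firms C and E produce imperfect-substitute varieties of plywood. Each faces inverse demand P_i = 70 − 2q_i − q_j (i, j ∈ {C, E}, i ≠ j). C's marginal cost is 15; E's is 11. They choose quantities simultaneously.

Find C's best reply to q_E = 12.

Firm C's profit: π = q_C(70 − 2q_C − q_E) − 15q_C.
∂π/∂q_C = 55 − 4q_C − q_E = 0 ⇒ q_C = 13.75 − 0.25q_E.
At q_E = 12: q_C = 13.75 − 0.25·12 = 10.75.

10.75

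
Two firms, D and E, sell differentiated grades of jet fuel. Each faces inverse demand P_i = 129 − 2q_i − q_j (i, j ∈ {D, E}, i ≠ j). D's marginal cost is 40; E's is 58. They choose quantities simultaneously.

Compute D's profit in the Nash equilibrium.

722

Firm D's profit: π = q_D(129 − 2q_D − q_E) − 40q_D.
∂π/∂q_D = 89 − 4q_D − q_E = 0 ⇒ q_D = 22.25 − 0.25q_E.
Similarly q_E = 17.75 − 0.25q_D.
Substituting the second reaction function into the first: q_D = 22.25 − 0.25(17.75 − 0.25q_D), which gives 0.9375q_D = 17.8125 ⇒ q_D = 19.
Then q_E = 17.75 − 0.25·19 = 13.
P_D = 129 − 2·19 − 13 = 78.
Profit = (78 − 40)·19 = 722.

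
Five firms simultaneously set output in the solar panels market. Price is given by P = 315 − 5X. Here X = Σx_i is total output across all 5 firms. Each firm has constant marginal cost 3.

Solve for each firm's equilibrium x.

10.4

A representative firm's profit is π_i = x_i(315 − 5X) − 3x_i, with X = x_i + Σ_{j≠i} x_j.
First-order condition: 312 − 10x_i − 5Σ_{j≠i} x_j = 0.
In a symmetric equilibrium every firm chooses the same x, so Σ_{j≠i} x_j = 4x. The condition becomes 312 − 30x = 0, giving x = 312/30 = 10.4.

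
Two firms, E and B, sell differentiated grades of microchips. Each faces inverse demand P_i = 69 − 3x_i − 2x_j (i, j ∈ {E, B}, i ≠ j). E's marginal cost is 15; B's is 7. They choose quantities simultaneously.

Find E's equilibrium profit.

117.1875

Firm E's profit: π = x_E(69 − 3x_E − 2x_B) − 15x_E.
∂π/∂x_E = 54 − 6x_E − 2x_B = 0 ⇒ x_E = 9 − (1/3)x_B.
Similarly x_B = 31/3 − (1/3)x_E.
Substituting the second reaction function into the first: x_E = 9 − (1/3)(31/3 − (1/3)x_E), which gives (8/9)x_E = 50/9 ⇒ x_E = 6.25.
Then x_B = 31/3 − (1/3)·6.25 = 8.25.
P_E = 69 − 3·6.25 − 2·8.25 = 33.75.
Profit = (33.75 − 15)·6.25 = 117.1875.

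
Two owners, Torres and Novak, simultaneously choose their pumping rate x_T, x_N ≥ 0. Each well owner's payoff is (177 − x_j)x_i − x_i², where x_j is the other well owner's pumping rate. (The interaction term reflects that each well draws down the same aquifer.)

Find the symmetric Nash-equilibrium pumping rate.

59

Torres's payoff is (177 − x_N)x_T − x_T².
∂π/∂x_T = 177 − x_N − 2x_T = 0, so x_T = 88.5 − 0.5x_N.
Setting x_T = x_N in the reaction function: x_T = 88.5 − 0.5x_T, so x_T = 88.5 / 1.5 = 59.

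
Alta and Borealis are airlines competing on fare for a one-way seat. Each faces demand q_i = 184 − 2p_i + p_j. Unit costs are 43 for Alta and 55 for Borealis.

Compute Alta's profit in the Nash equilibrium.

Alta's profit: π = (p_{Alta} − 43)(184 − 2p_{Alta} + p_{Borealis}).
∂π/∂p_{Alta} = 270 − 4p_{Alta} + p_{Borealis} = 0 ⇒ p_{Alta} = 67.5 + 0.25p_{Borealis}.
Similarly p_{Borealis} = 73.5 + 0.25p_{Alta}.
Substituting the second reaction function into the first: p_{Alta} = 67.5 + 0.25(73.5 + 0.25p_{Alta}), which gives 0.9375p_{Alta} = 85.875 ⇒ p_{Alta} = 91.6.
Then p_{Borealis} = 73.5 + 0.25·91.6 = 96.4.
q_{Alta} = 184 − 2·91.6 + 96.4 = 97.2.
Profit = (91.6 − 43)·97.2 = 4723.92.

4723.92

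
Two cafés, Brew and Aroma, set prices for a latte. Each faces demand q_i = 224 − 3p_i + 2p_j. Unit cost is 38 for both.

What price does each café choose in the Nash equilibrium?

84.5

Brew's profit: π = (p_{Brew} − 38)(224 − 3p_{Brew} + 2p_{Aroma}).
∂π/∂p_{Brew} = 338 − 6p_{Brew} + 2p_{Aroma} = 0 ⇒ p_{Brew} = 169/3 + (1/3)p_{Aroma}.
The game is symmetric, so in equilibrium p_{Aroma} = p_{Brew}: the reaction function gives (2/3)p_{Brew} = 169/3, hence p_{Brew} = 84.5.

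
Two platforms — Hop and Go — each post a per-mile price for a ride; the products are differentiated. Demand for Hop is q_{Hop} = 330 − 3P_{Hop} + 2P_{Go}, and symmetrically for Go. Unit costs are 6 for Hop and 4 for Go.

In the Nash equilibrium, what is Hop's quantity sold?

241.875

Hop's profit: π = (P_{Hop} − 6)(330 − 3P_{Hop} + 2P_{Go}).
∂π/∂P_{Hop} = 348 − 6P_{Hop} + 2P_{Go} = 0 ⇒ P_{Hop} = 58 + (1/3)P_{Go}.
Similarly P_{Go} = 57 + (1/3)P_{Hop}.
Plugging P_{Go} into Hop's best response: P_{Hop} = 58 + (1/3)(57 + (1/3)P_{Hop}) ⇒ (8/9)P_{Hop} = 77, so P_{Hop} = 86.625.
Then P_{Go} = 57 + (1/3)·86.625 = 85.875.
q_{Hop} = 330 − 3·86.625 + 2·85.875 = 241.875.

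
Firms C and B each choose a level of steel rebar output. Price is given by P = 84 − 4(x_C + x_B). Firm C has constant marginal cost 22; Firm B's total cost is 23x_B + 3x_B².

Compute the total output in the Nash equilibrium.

Firm C's profit: π = x_C(84 − 4(x_C + x_B)) − 22x_C.
∂π/∂x_C = 62 − 8x_C − 4x_B = 0, so x_C = 7.75 − 0.5x_B.
For B: ∂π/∂x_B = 61 − 14x_B − 4x_C = 0 ⇒ x_B = 61/14 − (2/7)x_C.
Plugging x_B into C's best response: x_C = 7.75 − 0.5(61/14 − (2/7)x_C) ⇒ (6/7)x_C = 39/7, so x_C = 6.5.
Then x_B = 61/14 − (2/7)·6.5 = 2.5.
Total output: 6.5 + 2.5 = 9.

9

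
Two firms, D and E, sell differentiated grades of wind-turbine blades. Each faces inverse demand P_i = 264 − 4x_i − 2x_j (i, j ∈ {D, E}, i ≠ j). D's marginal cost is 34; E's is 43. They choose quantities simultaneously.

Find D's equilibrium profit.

Firm D's profit: π = x_D(264 − 4x_D − 2x_E) − 34x_D.
∂π/∂x_D = 230 − 8x_D − 2x_E = 0 ⇒ x_D = 28.75 − 0.25x_E.
Similarly x_E = 27.625 − 0.25x_D.
Plugging x_E into D's best response: x_D = 28.75 − 0.25(27.625 − 0.25x_D) ⇒ 0.9375x_D = 699/32, so x_D = 23.3.
Then x_E = 27.625 − 0.25·23.3 = 21.8.
P_D = 264 − 4·23.3 − 2·21.8 = 127.2.
Profit = (127.2 − 34)·23.3 = 2171.56.

2171.56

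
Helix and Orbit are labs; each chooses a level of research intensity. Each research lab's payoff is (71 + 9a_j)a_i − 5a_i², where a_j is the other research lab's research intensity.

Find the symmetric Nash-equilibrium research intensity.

Helix's payoff is (71 + 9a_O)a_H − 5a_H².
∂π/∂a_H = 71 + 9a_O − 10a_H = 0, so a_H = 7.1 + 0.9a_O.
Setting a_H = a_O in the reaction function: a_H = 7.1 + 0.9a_H, so a_H = 7.1 / 0.1 = 71.

71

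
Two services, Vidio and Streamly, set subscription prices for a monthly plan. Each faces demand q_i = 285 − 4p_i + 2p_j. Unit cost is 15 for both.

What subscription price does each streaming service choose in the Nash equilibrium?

Vidio's profit: π = (p_{Vidio} − 15)(285 − 4p_{Vidio} + 2p_{Streamly}).
∂π/∂p_{Vidio} = 345 − 8p_{Vidio} + 2p_{Streamly} = 0 ⇒ p_{Vidio} = 43.125 + 0.25p_{Streamly}.
Setting p_{Vidio} = p_{Streamly} in the reaction function: p_{Vidio} = 43.125 + 0.25p_{Vidio}, so p_{Vidio} = 43.125 / 0.75 = 57.5.

57.5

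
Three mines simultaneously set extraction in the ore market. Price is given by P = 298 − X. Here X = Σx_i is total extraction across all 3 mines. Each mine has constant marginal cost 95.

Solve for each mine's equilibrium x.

A representative mine's profit is π_i = x_i(298 − X) − 95x_i, with X = x_i + Σ_{j≠i} x_j.
First-order condition: 203 − 2x_i − Σ_{j≠i} x_j = 0.
In a symmetric equilibrium every mine chooses the same x, so Σ_{j≠i} x_j = 2x. The condition becomes 203 − 4x = 0, giving x = 203/4 = 50.75.

50.75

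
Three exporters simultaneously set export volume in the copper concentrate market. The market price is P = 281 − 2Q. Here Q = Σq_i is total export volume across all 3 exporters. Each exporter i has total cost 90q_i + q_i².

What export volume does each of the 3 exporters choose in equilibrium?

19.1

A representative exporter's profit is π_i = q_i(281 − 2Q) − 90q_i − q_i², with Q = q_i + Σ_{j≠i} q_j.
First-order condition: 191 − 6q_i − 2Σ_{j≠i} q_j = 0.
In a symmetric equilibrium every exporter chooses the same q, so Σ_{j≠i} q_j = 2q. The condition becomes 191 − 10q = 0, giving q = 191/10 = 19.1.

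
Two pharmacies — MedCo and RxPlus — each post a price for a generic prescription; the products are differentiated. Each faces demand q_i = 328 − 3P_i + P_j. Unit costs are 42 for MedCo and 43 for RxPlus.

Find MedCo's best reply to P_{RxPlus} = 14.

78

MedCo's profit: π = (P_{MedCo} − 42)(328 − 3P_{MedCo} + P_{RxPlus}).
∂π/∂P_{MedCo} = 454 − 6P_{MedCo} + P_{RxPlus} = 0 ⇒ P_{MedCo} = 227/3 + (1/6)P_{RxPlus}.
At P_{RxPlus} = 14: P_{MedCo} = 227/3 + (1/6)·14 = 78.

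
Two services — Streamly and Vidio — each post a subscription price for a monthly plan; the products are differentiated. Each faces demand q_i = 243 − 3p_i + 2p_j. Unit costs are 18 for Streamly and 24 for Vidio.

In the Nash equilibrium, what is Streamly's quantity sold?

172.125

Streamly's profit: π = (p_{Streamly} − 18)(243 − 3p_{Streamly} + 2p_{Vidio}).
∂π/∂p_{Streamly} = 297 − 6p_{Streamly} + 2p_{Vidio} = 0 ⇒ p_{Streamly} = 49.5 + (1/3)p_{Vidio}.
Similarly p_{Vidio} = 52.5 + (1/3)p_{Streamly}.
Solving the two reaction functions simultaneously: (1 − (1/3)(1/3))p_{Streamly} = 49.5 + (1/3)·52.5, so (8/9)p_{Streamly} = 67 and p_{Streamly} = 75.375.
Then p_{Vidio} = 52.5 + (1/3)·75.375 = 77.625.
q_{Streamly} = 243 − 3·75.375 + 2·77.625 = 172.125.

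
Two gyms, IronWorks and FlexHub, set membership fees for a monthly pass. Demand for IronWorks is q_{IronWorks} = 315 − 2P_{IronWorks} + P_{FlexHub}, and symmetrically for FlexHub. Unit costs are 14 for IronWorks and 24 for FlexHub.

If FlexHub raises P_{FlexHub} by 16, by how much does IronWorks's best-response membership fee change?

4

IronWorks's profit: π = (P_{IronWorks} − 14)(315 − 2P_{IronWorks} + P_{FlexHub}).
∂π/∂P_{IronWorks} = 343 − 4P_{IronWorks} + P_{FlexHub} = 0 ⇒ P_{IronWorks} = 85.75 + 0.25P_{FlexHub}.
The reaction-function slope is 0.25, so a 16-unit rise in P_{FlexHub} moves P_{IronWorks} by 0.25 × 16 = 4. IronWorks's best response rises — the actions are strategic complements.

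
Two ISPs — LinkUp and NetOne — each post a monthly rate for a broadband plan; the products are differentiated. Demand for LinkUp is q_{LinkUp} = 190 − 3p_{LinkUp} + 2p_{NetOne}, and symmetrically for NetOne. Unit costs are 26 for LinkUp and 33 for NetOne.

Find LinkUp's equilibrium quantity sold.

LinkUp's profit: π = (p_{LinkUp} − 26)(190 − 3p_{LinkUp} + 2p_{NetOne}).
∂π/∂p_{LinkUp} = 268 − 6p_{LinkUp} + 2p_{NetOne} = 0 ⇒ p_{LinkUp} = 134/3 + (1/3)p_{NetOne}.
Similarly p_{NetOne} = 289/6 + (1/3)p_{LinkUp}.
Plugging p_{NetOne} into LinkUp's best response: p_{LinkUp} = 134/3 + (1/3)(289/6 + (1/3)p_{LinkUp}) ⇒ (8/9)p_{LinkUp} = 1093/18, so p_{LinkUp} = 68.3125.
Then p_{NetOne} = 289/6 + (1/3)·68.3125 = 70.9375.
q_{LinkUp} = 190 − 3·68.3125 + 2·70.9375 = 126.9375.

126.9375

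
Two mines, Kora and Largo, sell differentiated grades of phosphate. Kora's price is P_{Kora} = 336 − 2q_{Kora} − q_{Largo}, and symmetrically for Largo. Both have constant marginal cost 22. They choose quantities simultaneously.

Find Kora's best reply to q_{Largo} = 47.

66.75

Mine Kora's profit: π = q_{Kora}(336 − 2q_{Kora} − q_{Largo}) − 22q_{Kora}.
∂π/∂q_{Kora} = 314 − 4q_{Kora} − q_{Largo} = 0 ⇒ q_{Kora} = 78.5 − 0.25q_{Largo}.
At q_{Largo} = 47: q_{Kora} = 78.5 − 0.25·47 = 66.75.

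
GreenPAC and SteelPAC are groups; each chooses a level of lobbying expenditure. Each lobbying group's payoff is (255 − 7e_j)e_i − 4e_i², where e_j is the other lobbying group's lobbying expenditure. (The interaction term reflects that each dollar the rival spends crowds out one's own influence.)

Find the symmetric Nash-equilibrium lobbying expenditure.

17

GreenPAC's payoff is (255 − 7e_S)e_G − 4e_G².
∂π/∂e_G = 255 − 7e_S − 8e_G = 0, so e_G = 31.875 − 0.875e_S.
By symmetry e_S = e_G; substituting into the reaction function, 1.875e_G = 31.875 and e_G = 17.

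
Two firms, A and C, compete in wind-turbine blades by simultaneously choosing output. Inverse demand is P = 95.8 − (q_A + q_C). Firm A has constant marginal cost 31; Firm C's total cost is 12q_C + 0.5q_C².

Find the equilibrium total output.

Firm A's profit: π = q_A(95.8 − (q_A + q_C)) − 31q_A.
∂π/∂q_A = 64.8 − 2q_A − q_C = 0, so q_A = 32.4 − 0.5q_C.
For C: ∂π/∂q_C = 83.8 − 3q_C − q_A = 0 ⇒ q_C = 419/15 − (1/3)q_A.
Substituting the second reaction function into the first: q_A = 32.4 − 0.5(419/15 − (1/3)q_A), which gives (5/6)q_A = 553/30 ⇒ q_A = 22.12.
Then q_C = 419/15 − (1/3)·22.12 = 20.56.
Total output: 22.12 + 20.56 = 42.68.

42.68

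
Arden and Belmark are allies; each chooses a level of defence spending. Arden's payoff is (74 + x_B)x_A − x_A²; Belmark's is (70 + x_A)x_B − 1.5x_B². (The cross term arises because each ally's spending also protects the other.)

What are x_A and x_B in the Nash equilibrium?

58.4, 42.8

Expanding Arden's payoff: 74x_A + x_Bx_A − x_A².
∂π/∂x_A = 74 + x_B − 2x_A = 0, so x_A = 37 + 0.5x_B.
Likewise for Belmark: x_B = 70/3 + (1/3)x_A.
Solving the two reaction functions simultaneously: (1 − (0.5)(1/3))x_A = 37 + 0.5·(70/3), so (5/6)x_A = 146/3 and x_A = 58.4.
Then x_B = 70/3 + (1/3)·58.4 = 42.8.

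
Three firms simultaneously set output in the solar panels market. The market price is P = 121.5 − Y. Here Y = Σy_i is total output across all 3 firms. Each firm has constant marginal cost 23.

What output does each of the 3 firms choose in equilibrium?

A representative firm's profit is π_i = y_i(121.5 − Y) − 23y_i, with Y = y_i + Σ_{j≠i} y_j.
First-order condition: 98.5 − 2y_i − Σ_{j≠i} y_j = 0.
With identical firms, set every y_j = y: then 98.5 − 2y − 2y = 0, i.e. y = 98.5/4 = 24.625.

24.625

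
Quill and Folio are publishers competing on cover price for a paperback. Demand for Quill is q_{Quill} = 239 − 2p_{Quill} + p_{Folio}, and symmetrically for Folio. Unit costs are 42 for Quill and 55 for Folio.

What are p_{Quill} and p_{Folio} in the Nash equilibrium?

109.4, 114.6

Quill's profit: π = (p_{Quill} − 42)(239 − 2p_{Quill} + p_{Folio}).
∂π/∂p_{Quill} = 323 − 4p_{Quill} + p_{Folio} = 0 ⇒ p_{Quill} = 80.75 + 0.25p_{Folio}.
Similarly p_{Folio} = 87.25 + 0.25p_{Quill}.
Plugging p_{Folio} into Quill's best response: p_{Quill} = 80.75 + 0.25(87.25 + 0.25p_{Quill}) ⇒ 0.9375p_{Quill} = 102.5625, so p_{Quill} = 109.4.
Then p_{Folio} = 87.25 + 0.25·109.4 = 114.6.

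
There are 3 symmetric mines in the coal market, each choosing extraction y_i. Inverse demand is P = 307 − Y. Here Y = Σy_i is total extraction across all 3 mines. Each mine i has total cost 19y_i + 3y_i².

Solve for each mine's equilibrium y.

28.8

A representative mine's profit is π_i = y_i(307 − Y) − 19y_i − 3y_i², with Y = y_i + Σ_{j≠i} y_j.
First-order condition: 288 − 8y_i − Σ_{j≠i} y_j = 0.
With identical mines, set every y_j = y: then 288 − 8y − 2y = 0, i.e. y = 288/10 = 28.8.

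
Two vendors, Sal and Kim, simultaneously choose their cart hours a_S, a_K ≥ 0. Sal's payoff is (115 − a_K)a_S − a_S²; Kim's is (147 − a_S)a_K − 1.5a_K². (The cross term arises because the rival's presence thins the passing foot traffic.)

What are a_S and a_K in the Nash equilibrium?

Expanding Sal's payoff: 115a_S − a_Ka_S − a_S².
∂π/∂a_S = 115 − a_K − 2a_S = 0, so a_S = 57.5 − 0.5a_K.
Likewise for Kim: a_K = 49 − (1/3)a_S.
Substituting the second reaction function into the first: a_S = 57.5 − 0.5(49 − (1/3)a_S), which gives (5/6)a_S = 33 ⇒ a_S = 39.6.
Then a_K = 49 − (1/3)·39.6 = 35.8.

39.6, 35.8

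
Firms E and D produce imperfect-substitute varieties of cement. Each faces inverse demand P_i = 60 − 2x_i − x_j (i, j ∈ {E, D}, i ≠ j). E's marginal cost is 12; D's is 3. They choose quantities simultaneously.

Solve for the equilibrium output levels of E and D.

Firm E's profit: π = x_E(60 − 2x_E − x_D) − 12x_E.
∂π/∂x_E = 48 − 4x_E − x_D = 0 ⇒ x_E = 12 − 0.25x_D.
Similarly x_D = 14.25 − 0.25x_E.
Substituting the second reaction function into the first: x_E = 12 − 0.25(14.25 − 0.25x_E), which gives 0.9375x_E = 8.4375 ⇒ x_E = 9.
Then x_D = 14.25 − 0.25·9 = 12.

9, 12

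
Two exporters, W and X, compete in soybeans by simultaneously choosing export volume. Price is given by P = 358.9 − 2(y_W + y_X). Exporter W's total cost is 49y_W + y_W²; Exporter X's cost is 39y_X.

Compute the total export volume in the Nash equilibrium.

Exporter W's profit: π = y_W(358.9 − 2(y_W + y_X)) − 49y_W − y_W².
∂π/∂y_W = 309.9 − 6y_W − 2y_X = 0, so y_W = 51.65 − (1/3)y_X.
For X: ∂π/∂y_X = 319.9 − 4y_X − 2y_W = 0 ⇒ y_X = 79.975 − 0.5y_W.
Solving the two reaction functions simultaneously: (1 − (−1/3)(−0.5))y_W = 51.65 − (1/3)·79.975, so (5/6)y_W = 2999/120 and y_W = 29.99.
Then y_X = 79.975 − 0.5·29.99 = 64.98.
Total export volume: 29.99 + 64.98 = 94.97.

94.97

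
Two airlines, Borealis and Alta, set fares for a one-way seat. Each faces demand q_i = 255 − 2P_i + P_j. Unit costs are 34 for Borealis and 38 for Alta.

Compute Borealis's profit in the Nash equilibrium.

Borealis's profit: π = (P_{Borealis} − 34)(255 − 2P_{Borealis} + P_{Alta}).
∂π/∂P_{Borealis} = 323 − 4P_{Borealis} + P_{Alta} = 0 ⇒ P_{Borealis} = 80.75 + 0.25P_{Alta}.
Similarly P_{Alta} = 82.75 + 0.25P_{Borealis}.
Solving the two reaction functions simultaneously: (1 − (0.25)(0.25))P_{Borealis} = 80.75 + 0.25·82.75, so 0.9375P_{Borealis} = 101.4375 and P_{Borealis} = 108.2.
Then P_{Alta} = 82.75 + 0.25·108.2 = 109.8.
q_{Borealis} = 255 − 2·108.2 + 109.8 = 148.4.
Profit = (108.2 − 34)·148.4 = 11011.28.

11011.28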